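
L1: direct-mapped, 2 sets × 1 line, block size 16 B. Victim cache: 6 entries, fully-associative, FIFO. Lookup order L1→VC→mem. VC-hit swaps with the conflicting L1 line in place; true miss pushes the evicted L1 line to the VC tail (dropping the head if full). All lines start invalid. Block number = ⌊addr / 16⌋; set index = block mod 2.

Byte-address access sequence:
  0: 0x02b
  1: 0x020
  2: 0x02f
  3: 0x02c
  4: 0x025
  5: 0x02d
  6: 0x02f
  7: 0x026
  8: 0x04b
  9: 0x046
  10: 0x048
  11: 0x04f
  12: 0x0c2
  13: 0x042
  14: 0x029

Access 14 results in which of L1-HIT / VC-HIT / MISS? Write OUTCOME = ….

OUTCOME = VC-HIT

0: 0x2b (blk 2, set 0) → MISS  vc=[]
1: 0x20 (blk 2, set 0) → L1-HIT  vc=[]
2: 0x2f (blk 2, set 0) → L1-HIT  vc=[]
3: 0x2c (blk 2, set 0) → L1-HIT  vc=[]
4: 0x25 (blk 2, set 0) → L1-HIT  vc=[]
5: 0x2d (blk 2, set 0) → L1-HIT  vc=[]
6: 0x2f (blk 2, set 0) → L1-HIT  vc=[]
7: 0x26 (blk 2, set 0) → L1-HIT  vc=[]
8: 0x4b (blk 4, set 0) → MISS  vc=[2]
9: 0x46 (blk 4, set 0) → L1-HIT  vc=[2]
10: 0x48 (blk 4, set 0) → L1-HIT  vc=[2]
11: 0x4f (blk 4, set 0) → L1-HIT  vc=[2]
12: 0xc2 (blk 12, set 0) → MISS  vc=[2, 4]
13: 0x42 (blk 4, set 0) → VC-HIT  vc=[2, 12]
14: 0x29 (blk 2, set 0) → VC-HIT  vc=[4, 12]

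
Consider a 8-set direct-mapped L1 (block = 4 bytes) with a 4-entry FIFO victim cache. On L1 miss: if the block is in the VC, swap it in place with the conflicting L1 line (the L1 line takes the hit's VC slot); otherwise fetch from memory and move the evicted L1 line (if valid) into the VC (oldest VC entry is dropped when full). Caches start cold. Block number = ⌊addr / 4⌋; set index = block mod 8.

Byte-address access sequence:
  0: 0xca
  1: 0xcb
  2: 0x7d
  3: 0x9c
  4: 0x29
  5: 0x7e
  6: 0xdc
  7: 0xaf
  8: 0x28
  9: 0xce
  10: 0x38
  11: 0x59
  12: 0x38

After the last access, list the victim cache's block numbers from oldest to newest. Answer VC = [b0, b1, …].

VC = [50, 31, 43, 22]

0: 0xca (blk 50, set 2) → MISS  vc=[]
1: 0xcb (blk 50, set 2) → L1-HIT  vc=[]
2: 0x7d (blk 31, set 7) → MISS  vc=[]
3: 0x9c (blk 39, set 7) → MISS  vc=[31]
4: 0x29 (blk 10, set 2) → MISS  vc=[31, 50]
5: 0x7e (blk 31, set 7) → VC-HIT  vc=[39, 50]
6: 0xdc (blk 55, set 7) → MISS  vc=[39, 50, 31]
7: 0xaf (blk 43, set 3) → MISS  vc=[39, 50, 31]
8: 0x28 (blk 10, set 2) → L1-HIT  vc=[39, 50, 31]
9: 0xce (blk 51, set 3) → MISS  vc=[39, 50, 31, 43]
10: 0x38 (blk 14, set 6) → MISS  vc=[39, 50, 31, 43]
11: 0x59 (blk 22, set 6) → MISS  vc=[50, 31, 43, 14]
12: 0x38 (blk 14, set 6) → VC-HIT  vc=[50, 31, 43, 22]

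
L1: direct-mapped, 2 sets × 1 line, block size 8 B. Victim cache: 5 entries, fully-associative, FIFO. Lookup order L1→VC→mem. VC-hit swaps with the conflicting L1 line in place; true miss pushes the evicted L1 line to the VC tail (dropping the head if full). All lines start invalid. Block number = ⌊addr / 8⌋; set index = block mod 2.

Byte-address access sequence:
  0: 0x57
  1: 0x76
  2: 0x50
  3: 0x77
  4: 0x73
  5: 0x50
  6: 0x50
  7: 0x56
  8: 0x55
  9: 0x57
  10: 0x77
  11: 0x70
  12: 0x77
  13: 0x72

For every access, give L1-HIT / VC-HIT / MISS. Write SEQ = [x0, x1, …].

#0 0x57→b10/s0 MISS; vc=[]
#1 0x76→b14/s0 MISS; vc=[10]
#2 0x50→b10/s0 VC-HIT; vc=[14]
#3 0x77→b14/s0 VC-HIT; vc=[10]
#4 0x73→b14/s0 L1-HIT; vc=[10]
#5 0x50→b10/s0 VC-HIT; vc=[14]
#6 0x50→b10/s0 L1-HIT; vc=[14]
#7 0x56→b10/s0 L1-HIT; vc=[14]
#8 0x55→b10/s0 L1-HIT; vc=[14]
#9 0x57→b10/s0 L1-HIT; vc=[14]
#10 0x77→b14/s0 VC-HIT; vc=[10]
#11 0x70→b14/s0 L1-HIT; vc=[10]
#12 0x77→b14/s0 L1-HIT; vc=[10]
#13 0x72→b14/s0 L1-HIT; vc=[10]

SEQ = [MISS, MISS, VC-HIT, VC-HIT, L1-HIT, VC-HIT, L1-HIT, L1-HIT, L1-HIT, L1-HIT, VC-HIT, L1-HIT, L1-HIT, L1-HIT]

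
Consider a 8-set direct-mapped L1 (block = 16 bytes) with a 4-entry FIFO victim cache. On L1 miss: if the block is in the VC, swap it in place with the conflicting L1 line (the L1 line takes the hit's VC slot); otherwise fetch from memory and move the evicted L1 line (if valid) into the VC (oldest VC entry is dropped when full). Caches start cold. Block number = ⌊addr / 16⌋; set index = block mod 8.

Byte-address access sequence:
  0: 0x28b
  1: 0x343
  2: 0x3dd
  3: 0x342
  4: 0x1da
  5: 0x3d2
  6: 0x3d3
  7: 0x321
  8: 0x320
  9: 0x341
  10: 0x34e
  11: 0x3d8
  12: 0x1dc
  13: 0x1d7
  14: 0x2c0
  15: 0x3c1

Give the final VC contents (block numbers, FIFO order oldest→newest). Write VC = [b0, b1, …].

0: 0x28b (blk 40, set 0) → MISS  vc=[]
1: 0x343 (blk 52, set 4) → MISS  vc=[]
2: 0x3dd (blk 61, set 5) → MISS  vc=[]
3: 0x342 (blk 52, set 4) → L1-HIT  vc=[]
4: 0x1da (blk 29, set 5) → MISS  vc=[61]
5: 0x3d2 (blk 61, set 5) → VC-HIT  vc=[29]
6: 0x3d3 (blk 61, set 5) → L1-HIT  vc=[29]
7: 0x321 (blk 50, set 2) → MISS  vc=[29]
8: 0x320 (blk 50, set 2) → L1-HIT  vc=[29]
9: 0x341 (blk 52, set 4) → L1-HIT  vc=[29]
10: 0x34e (blk 52, set 4) → L1-HIT  vc=[29]
11: 0x3d8 (blk 61, set 5) → L1-HIT  vc=[29]
12: 0x1dc (blk 29, set 5) → VC-HIT  vc=[61]
13: 0x1d7 (blk 29, set 5) → L1-HIT  vc=[61]
14: 0x2c0 (blk 44, set 4) → MISS  vc=[61, 52]
15: 0x3c1 (blk 60, set 4) → MISS  vc=[61, 52, 44]

VC = [61, 52, 44]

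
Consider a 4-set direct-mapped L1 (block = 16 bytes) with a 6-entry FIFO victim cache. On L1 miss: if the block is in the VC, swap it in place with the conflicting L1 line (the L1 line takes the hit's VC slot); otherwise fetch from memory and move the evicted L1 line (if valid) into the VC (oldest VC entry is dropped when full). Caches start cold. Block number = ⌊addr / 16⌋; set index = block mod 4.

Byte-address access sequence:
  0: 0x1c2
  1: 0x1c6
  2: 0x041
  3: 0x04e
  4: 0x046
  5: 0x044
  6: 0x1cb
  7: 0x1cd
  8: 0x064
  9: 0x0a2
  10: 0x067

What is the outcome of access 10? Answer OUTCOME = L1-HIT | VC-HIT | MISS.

0: 0x1c2 (blk 28, set 0) → MISS  vc=[]
1: 0x1c6 (blk 28, set 0) → L1-HIT  vc=[]
2: 0x41 (blk 4, set 0) → MISS  vc=[28]
3: 0x4e (blk 4, set 0) → L1-HIT  vc=[28]
4: 0x46 (blk 4, set 0) → L1-HIT  vc=[28]
5: 0x44 (blk 4, set 0) → L1-HIT  vc=[28]
6: 0x1cb (blk 28, set 0) → VC-HIT  vc=[4]
7: 0x1cd (blk 28, set 0) → L1-HIT  vc=[4]
8: 0x64 (blk 6, set 2) → MISS  vc=[4]
9: 0xa2 (blk 10, set 2) → MISS  vc=[4, 6]
10: 0x67 (blk 6, set 2) → VC-HIT  vc=[4, 10]

OUTCOME = VC-HIT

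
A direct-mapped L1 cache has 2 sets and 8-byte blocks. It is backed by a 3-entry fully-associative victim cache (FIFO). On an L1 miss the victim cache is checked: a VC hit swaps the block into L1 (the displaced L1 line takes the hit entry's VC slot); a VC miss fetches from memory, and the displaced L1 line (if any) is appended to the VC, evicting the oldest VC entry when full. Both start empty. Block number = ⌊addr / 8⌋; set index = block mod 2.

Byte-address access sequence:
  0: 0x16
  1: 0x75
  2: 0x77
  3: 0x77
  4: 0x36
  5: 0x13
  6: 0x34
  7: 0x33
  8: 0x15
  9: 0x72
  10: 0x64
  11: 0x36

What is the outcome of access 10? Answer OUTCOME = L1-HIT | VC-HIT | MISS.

OUTCOME = MISS

#0 0x16→b2/s0 MISS; vc=[]
#1 0x75→b14/s0 MISS; vc=[2]
#2 0x77→b14/s0 L1-HIT; vc=[2]
#3 0x77→b14/s0 L1-HIT; vc=[2]
#4 0x36→b6/s0 MISS; vc=[2,14]
#5 0x13→b2/s0 VC-HIT; vc=[6,14]
#6 0x34→b6/s0 VC-HIT; vc=[2,14]
#7 0x33→b6/s0 L1-HIT; vc=[2,14]
#8 0x15→b2/s0 VC-HIT; vc=[6,14]
#9 0x72→b14/s0 VC-HIT; vc=[6,2]
#10 0x64→b12/s0 MISS; vc=[6,2,14]
#11 0x36→b6/s0 VC-HIT; vc=[12,2,14]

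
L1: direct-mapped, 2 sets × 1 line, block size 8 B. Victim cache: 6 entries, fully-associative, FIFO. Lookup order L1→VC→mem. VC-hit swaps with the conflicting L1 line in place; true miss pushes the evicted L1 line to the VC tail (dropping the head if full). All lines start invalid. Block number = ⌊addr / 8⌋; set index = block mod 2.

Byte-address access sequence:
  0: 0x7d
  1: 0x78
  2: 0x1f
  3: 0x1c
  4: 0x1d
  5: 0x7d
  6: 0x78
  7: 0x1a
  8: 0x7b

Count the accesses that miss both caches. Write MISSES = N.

MISSES = 2

  [0] addr=0x7d blk=15 s=1: MISS | VC []
  [1] addr=0x78 blk=15 s=1: L1-HIT | VC []
  [2] addr=0x1f blk=3 s=1: MISS | VC [15]
  [3] addr=0x1c blk=3 s=1: L1-HIT | VC [15]
  [4] addr=0x1d blk=3 s=1: L1-HIT | VC [15]
  [5] addr=0x7d blk=15 s=1: VC-HIT | VC [3]
  [6] addr=0x78 blk=15 s=1: L1-HIT | VC [3]
  [7] addr=0x1a blk=3 s=1: VC-HIT | VC [15]
  [8] addr=0x7b blk=15 s=1: VC-HIT | VC [3]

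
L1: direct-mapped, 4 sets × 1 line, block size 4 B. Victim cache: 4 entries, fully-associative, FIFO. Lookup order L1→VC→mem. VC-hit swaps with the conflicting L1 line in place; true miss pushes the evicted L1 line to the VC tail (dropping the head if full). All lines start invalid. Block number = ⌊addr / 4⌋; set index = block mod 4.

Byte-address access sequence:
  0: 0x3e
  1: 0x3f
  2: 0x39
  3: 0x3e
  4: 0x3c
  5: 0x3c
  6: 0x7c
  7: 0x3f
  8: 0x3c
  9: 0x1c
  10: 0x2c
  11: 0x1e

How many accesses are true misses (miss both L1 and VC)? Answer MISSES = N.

#0 0x3e→b15/s3 MISS; vc=[]
#1 0x3f→b15/s3 L1-HIT; vc=[]
#2 0x39→b14/s2 MISS; vc=[]
#3 0x3e→b15/s3 L1-HIT; vc=[]
#4 0x3c→b15/s3 L1-HIT; vc=[]
#5 0x3c→b15/s3 L1-HIT; vc=[]
#6 0x7c→b31/s3 MISS; vc=[15]
#7 0x3f→b15/s3 VC-HIT; vc=[31]
#8 0x3c→b15/s3 L1-HIT; vc=[31]
#9 0x1c→b7/s3 MISS; vc=[31,15]
#10 0x2c→b11/s3 MISS; vc=[31,15,7]
#11 0x1e→b7/s3 VC-HIT; vc=[31,15,11]

MISSES = 5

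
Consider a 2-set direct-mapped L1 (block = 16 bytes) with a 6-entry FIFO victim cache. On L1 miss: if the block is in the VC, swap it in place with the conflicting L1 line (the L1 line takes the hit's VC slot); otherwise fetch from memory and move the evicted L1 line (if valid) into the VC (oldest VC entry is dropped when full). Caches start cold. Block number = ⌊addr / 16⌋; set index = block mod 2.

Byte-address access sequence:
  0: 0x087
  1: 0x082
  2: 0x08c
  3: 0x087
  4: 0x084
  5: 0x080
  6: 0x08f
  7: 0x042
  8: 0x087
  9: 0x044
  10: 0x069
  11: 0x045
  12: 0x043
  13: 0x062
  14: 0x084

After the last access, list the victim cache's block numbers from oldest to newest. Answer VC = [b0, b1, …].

VC = [6, 4]

#0 0x87→b8/s0 MISS; vc=[]
#1 0x82→b8/s0 L1-HIT; vc=[]
#2 0x8c→b8/s0 L1-HIT; vc=[]
#3 0x87→b8/s0 L1-HIT; vc=[]
#4 0x84→b8/s0 L1-HIT; vc=[]
#5 0x80→b8/s0 L1-HIT; vc=[]
#6 0x8f→b8/s0 L1-HIT; vc=[]
#7 0x42→b4/s0 MISS; vc=[8]
#8 0x87→b8/s0 VC-HIT; vc=[4]
#9 0x44→b4/s0 VC-HIT; vc=[8]
#10 0x69→b6/s0 MISS; vc=[8,4]
#11 0x45→b4/s0 VC-HIT; vc=[8,6]
#12 0x43→b4/s0 L1-HIT; vc=[8,6]
#13 0x62→b6/s0 VC-HIT; vc=[8,4]
#14 0x84→b8/s0 VC-HIT; vc=[6,4]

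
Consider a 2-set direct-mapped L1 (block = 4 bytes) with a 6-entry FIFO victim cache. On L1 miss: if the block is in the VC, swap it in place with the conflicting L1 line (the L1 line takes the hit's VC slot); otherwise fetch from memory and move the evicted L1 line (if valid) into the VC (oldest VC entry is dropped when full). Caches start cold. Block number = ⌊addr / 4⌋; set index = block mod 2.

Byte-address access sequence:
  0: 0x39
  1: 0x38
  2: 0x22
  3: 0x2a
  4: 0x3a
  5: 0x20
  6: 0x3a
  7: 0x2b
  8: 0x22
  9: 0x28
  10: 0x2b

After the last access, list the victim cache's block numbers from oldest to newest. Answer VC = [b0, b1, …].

#0 0x39→b14/s0 MISS; vc=[]
#1 0x38→b14/s0 L1-HIT; vc=[]
#2 0x22→b8/s0 MISS; vc=[14]
#3 0x2a→b10/s0 MISS; vc=[14,8]
#4 0x3a→b14/s0 VC-HIT; vc=[10,8]
#5 0x20→b8/s0 VC-HIT; vc=[10,14]
#6 0x3a→b14/s0 VC-HIT; vc=[10,8]
#7 0x2b→b10/s0 VC-HIT; vc=[14,8]
#8 0x22→b8/s0 VC-HIT; vc=[14,10]
#9 0x28→b10/s0 VC-HIT; vc=[14,8]
#10 0x2b→b10/s0 L1-HIT; vc=[14,8]

VC = [14, 8]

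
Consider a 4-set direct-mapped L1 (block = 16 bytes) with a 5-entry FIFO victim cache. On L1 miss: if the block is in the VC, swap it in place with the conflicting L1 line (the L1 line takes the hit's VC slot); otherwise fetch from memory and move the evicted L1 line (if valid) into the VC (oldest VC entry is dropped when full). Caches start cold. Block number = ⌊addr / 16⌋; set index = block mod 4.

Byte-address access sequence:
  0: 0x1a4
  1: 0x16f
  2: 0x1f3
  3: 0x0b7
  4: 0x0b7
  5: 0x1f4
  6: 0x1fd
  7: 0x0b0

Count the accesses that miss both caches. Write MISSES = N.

MISSES = 4

#0 0x1a4→b26/s2 MISS; vc=[]
#1 0x16f→b22/s2 MISS; vc=[26]
#2 0x1f3→b31/s3 MISS; vc=[26]
#3 0xb7→b11/s3 MISS; vc=[26,31]
#4 0xb7→b11/s3 L1-HIT; vc=[26,31]
#5 0x1f4→b31/s3 VC-HIT; vc=[26,11]
#6 0x1fd→b31/s3 L1-HIT; vc=[26,11]
#7 0xb0→b11/s3 VC-HIT; vc=[26,31]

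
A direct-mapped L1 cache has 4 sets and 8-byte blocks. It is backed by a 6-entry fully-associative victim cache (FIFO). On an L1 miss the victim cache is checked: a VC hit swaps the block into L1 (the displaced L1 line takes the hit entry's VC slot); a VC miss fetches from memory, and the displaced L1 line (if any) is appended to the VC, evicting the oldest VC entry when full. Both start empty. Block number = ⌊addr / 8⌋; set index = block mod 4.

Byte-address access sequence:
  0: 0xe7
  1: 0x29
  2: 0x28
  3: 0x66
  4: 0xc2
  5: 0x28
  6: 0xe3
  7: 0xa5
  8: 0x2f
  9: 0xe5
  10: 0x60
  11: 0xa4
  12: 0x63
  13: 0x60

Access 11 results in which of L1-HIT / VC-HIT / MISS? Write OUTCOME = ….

OUTCOME = VC-HIT

#0 0xe7→b28/s0 MISS; vc=[]
#1 0x29→b5/s1 MISS; vc=[]
#2 0x28→b5/s1 L1-HIT; vc=[]
#3 0x66→b12/s0 MISS; vc=[28]
#4 0xc2→b24/s0 MISS; vc=[28,12]
#5 0x28→b5/s1 L1-HIT; vc=[28,12]
#6 0xe3→b28/s0 VC-HIT; vc=[24,12]
#7 0xa5→b20/s0 MISS; vc=[24,12,28]
#8 0x2f→b5/s1 L1-HIT; vc=[24,12,28]
#9 0xe5→b28/s0 VC-HIT; vc=[24,12,20]
#10 0x60→b12/s0 VC-HIT; vc=[24,28,20]
#11 0xa4→b20/s0 VC-HIT; vc=[24,28,12]
#12 0x63→b12/s0 VC-HIT; vc=[24,28,20]
#13 0x60→b12/s0 L1-HIT; vc=[24,28,20]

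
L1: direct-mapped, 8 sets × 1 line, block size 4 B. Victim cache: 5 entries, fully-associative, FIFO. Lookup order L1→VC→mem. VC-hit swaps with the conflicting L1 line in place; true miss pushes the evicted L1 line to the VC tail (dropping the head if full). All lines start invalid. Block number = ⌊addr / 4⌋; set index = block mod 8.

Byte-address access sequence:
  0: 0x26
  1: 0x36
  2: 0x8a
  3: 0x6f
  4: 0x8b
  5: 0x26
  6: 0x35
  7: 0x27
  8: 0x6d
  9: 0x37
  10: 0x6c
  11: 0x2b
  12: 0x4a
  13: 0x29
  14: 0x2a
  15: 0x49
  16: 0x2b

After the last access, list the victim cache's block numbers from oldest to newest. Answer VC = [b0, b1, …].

#0 0x26→b9/s1 MISS; vc=[]
#1 0x36→b13/s5 MISS; vc=[]
#2 0x8a→b34/s2 MISS; vc=[]
#3 0x6f→b27/s3 MISS; vc=[]
#4 0x8b→b34/s2 L1-HIT; vc=[]
#5 0x26→b9/s1 L1-HIT; vc=[]
#6 0x35→b13/s5 L1-HIT; vc=[]
#7 0x27→b9/s1 L1-HIT; vc=[]
#8 0x6d→b27/s3 L1-HIT; vc=[]
#9 0x37→b13/s5 L1-HIT; vc=[]
#10 0x6c→b27/s3 L1-HIT; vc=[]
#11 0x2b→b10/s2 MISS; vc=[34]
#12 0x4a→b18/s2 MISS; vc=[34,10]
#13 0x29→b10/s2 VC-HIT; vc=[34,18]
#14 0x2a→b10/s2 L1-HIT; vc=[34,18]
#15 0x49→b18/s2 VC-HIT; vc=[34,10]
#16 0x2b→b10/s2 VC-HIT; vc=[34,18]

VC = [34, 18]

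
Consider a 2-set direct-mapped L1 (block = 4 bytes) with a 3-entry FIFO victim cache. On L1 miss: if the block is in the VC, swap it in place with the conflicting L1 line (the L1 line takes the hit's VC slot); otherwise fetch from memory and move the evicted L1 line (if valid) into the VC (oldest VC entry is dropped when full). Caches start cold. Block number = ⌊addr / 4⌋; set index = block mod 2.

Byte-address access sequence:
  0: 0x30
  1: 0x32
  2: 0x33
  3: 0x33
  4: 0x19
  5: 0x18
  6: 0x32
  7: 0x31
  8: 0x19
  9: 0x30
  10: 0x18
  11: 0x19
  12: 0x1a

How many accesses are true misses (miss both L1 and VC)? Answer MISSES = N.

  [0] addr=0x30 blk=12 s=0: MISS | VC []
  [1] addr=0x32 blk=12 s=0: L1-HIT | VC []
  [2] addr=0x33 blk=12 s=0: L1-HIT | VC []
  [3] addr=0x33 blk=12 s=0: L1-HIT | VC []
  [4] addr=0x19 blk=6 s=0: MISS | VC [12]
  [5] addr=0x18 blk=6 s=0: L1-HIT | VC [12]
  [6] addr=0x32 blk=12 s=0: VC-HIT | VC [6]
  [7] addr=0x31 blk=12 s=0: L1-HIT | VC [6]
  [8] addr=0x19 blk=6 s=0: VC-HIT | VC [12]
  [9] addr=0x30 blk=12 s=0: VC-HIT | VC [6]
  [10] addr=0x18 blk=6 s=0: VC-HIT | VC [12]
  [11] addr=0x19 blk=6 s=0: L1-HIT | VC [12]
  [12] addr=0x1a blk=6 s=0: L1-HIT | VC [12]

MISSES = 2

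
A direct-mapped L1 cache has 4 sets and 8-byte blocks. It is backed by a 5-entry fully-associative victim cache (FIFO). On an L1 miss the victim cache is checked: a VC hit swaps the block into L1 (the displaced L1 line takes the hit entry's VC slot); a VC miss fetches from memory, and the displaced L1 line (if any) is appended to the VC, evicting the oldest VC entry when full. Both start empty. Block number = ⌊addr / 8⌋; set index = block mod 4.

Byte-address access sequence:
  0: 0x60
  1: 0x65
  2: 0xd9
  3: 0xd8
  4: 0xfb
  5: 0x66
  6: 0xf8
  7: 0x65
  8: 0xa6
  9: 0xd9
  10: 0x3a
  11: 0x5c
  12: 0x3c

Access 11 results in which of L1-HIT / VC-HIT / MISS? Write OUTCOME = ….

#0 0x60→b12/s0 MISS; vc=[]
#1 0x65→b12/s0 L1-HIT; vc=[]
#2 0xd9→b27/s3 MISS; vc=[]
#3 0xd8→b27/s3 L1-HIT; vc=[]
#4 0xfb→b31/s3 MISS; vc=[27]
#5 0x66→b12/s0 L1-HIT; vc=[27]
#6 0xf8→b31/s3 L1-HIT; vc=[27]
#7 0x65→b12/s0 L1-HIT; vc=[27]
#8 0xa6→b20/s0 MISS; vc=[27,12]
#9 0xd9→b27/s3 VC-HIT; vc=[31,12]
#10 0x3a→b7/s3 MISS; vc=[31,12,27]
#11 0x5c→b11/s3 MISS; vc=[31,12,27,7]
#12 0x3c→b7/s3 VC-HIT; vc=[31,12,27,11]

OUTCOME = MISS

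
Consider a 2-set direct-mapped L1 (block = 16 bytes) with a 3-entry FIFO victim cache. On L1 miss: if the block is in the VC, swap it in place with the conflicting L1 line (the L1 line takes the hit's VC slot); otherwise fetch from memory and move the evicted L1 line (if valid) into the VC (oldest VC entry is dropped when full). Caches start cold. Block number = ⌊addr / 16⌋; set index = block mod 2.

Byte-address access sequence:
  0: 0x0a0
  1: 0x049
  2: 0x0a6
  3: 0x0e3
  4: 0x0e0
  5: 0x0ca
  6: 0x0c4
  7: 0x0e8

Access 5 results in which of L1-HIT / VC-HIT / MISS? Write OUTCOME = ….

OUTCOME = MISS

#0 0xa0→b10/s0 MISS; vc=[]
#1 0x49→b4/s0 MISS; vc=[10]
#2 0xa6→b10/s0 VC-HIT; vc=[4]
#3 0xe3→b14/s0 MISS; vc=[4,10]
#4 0xe0→b14/s0 L1-HIT; vc=[4,10]
#5 0xca→b12/s0 MISS; vc=[4,10,14]
#6 0xc4→b12/s0 L1-HIT; vc=[4,10,14]
#7 0xe8→b14/s0 VC-HIT; vc=[4,10,12]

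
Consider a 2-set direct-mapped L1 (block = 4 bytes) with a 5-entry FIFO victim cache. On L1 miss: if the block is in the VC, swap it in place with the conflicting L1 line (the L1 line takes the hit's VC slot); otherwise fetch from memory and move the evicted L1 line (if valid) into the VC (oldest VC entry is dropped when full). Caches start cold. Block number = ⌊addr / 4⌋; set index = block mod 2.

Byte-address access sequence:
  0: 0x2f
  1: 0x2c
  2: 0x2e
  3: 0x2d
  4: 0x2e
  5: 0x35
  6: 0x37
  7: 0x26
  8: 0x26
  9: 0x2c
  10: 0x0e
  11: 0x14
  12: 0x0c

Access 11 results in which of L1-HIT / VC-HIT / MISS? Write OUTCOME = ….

  [0] addr=0x2f blk=11 s=1: MISS | VC []
  [1] addr=0x2c blk=11 s=1: L1-HIT | VC []
  [2] addr=0x2e blk=11 s=1: L1-HIT | VC []
  [3] addr=0x2d blk=11 s=1: L1-HIT | VC []
  [4] addr=0x2e blk=11 s=1: L1-HIT | VC []
  [5] addr=0x35 blk=13 s=1: MISS | VC [11]
  [6] addr=0x37 blk=13 s=1: L1-HIT | VC [11]
  [7] addr=0x26 blk=9 s=1: MISS | VC [11, 13]
  [8] addr=0x26 blk=9 s=1: L1-HIT | VC [11, 13]
  [9] addr=0x2c blk=11 s=1: VC-HIT | VC [9, 13]
  [10] addr=0xe blk=3 s=1: MISS | VC [9, 13, 11]
  [11] addr=0x14 blk=5 s=1: MISS | VC [9, 13, 11, 3]
  [12] addr=0xc blk=3 s=1: VC-HIT | VC [9, 13, 11, 5]

OUTCOME = MISS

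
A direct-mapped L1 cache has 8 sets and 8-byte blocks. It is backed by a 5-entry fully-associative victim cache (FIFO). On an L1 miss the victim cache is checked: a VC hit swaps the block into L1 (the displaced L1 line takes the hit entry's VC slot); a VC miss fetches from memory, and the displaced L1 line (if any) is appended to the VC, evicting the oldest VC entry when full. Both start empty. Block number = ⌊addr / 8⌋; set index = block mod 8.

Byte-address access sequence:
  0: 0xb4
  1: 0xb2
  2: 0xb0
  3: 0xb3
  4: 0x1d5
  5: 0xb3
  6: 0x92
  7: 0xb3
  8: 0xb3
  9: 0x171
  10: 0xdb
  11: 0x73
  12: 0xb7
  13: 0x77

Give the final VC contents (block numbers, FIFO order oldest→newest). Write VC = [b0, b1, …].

#0 0xb4→b22/s6 MISS; vc=[]
#1 0xb2→b22/s6 L1-HIT; vc=[]
#2 0xb0→b22/s6 L1-HIT; vc=[]
#3 0xb3→b22/s6 L1-HIT; vc=[]
#4 0x1d5→b58/s2 MISS; vc=[]
#5 0xb3→b22/s6 L1-HIT; vc=[]
#6 0x92→b18/s2 MISS; vc=[58]
#7 0xb3→b22/s6 L1-HIT; vc=[58]
#8 0xb3→b22/s6 L1-HIT; vc=[58]
#9 0x171→b46/s6 MISS; vc=[58,22]
#10 0xdb→b27/s3 MISS; vc=[58,22]
#11 0x73→b14/s6 MISS; vc=[58,22,46]
#12 0xb7→b22/s6 VC-HIT; vc=[58,14,46]
#13 0x77→b14/s6 VC-HIT; vc=[58,22,46]

VC = [58, 22, 46]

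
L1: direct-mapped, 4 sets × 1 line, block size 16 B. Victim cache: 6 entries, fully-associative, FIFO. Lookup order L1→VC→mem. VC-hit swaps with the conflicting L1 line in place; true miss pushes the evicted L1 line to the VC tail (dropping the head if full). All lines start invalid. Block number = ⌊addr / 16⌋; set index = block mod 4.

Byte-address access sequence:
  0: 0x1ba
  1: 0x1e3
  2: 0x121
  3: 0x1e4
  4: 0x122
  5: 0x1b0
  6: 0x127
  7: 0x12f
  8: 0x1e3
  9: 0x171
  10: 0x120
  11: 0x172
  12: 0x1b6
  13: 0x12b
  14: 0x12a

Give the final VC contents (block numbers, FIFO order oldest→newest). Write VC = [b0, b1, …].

  [0] addr=0x1ba blk=27 s=3: MISS | VC []
  [1] addr=0x1e3 blk=30 s=2: MISS | VC []
  [2] addr=0x121 blk=18 s=2: MISS | VC [30]
  [3] addr=0x1e4 blk=30 s=2: VC-HIT | VC [18]
  [4] addr=0x122 blk=18 s=2: VC-HIT | VC [30]
  [5] addr=0x1b0 blk=27 s=3: L1-HIT | VC [30]
  [6] addr=0x127 blk=18 s=2: L1-HIT | VC [30]
  [7] addr=0x12f blk=18 s=2: L1-HIT | VC [30]
  [8] addr=0x1e3 blk=30 s=2: VC-HIT | VC [18]
  [9] addr=0x171 blk=23 s=3: MISS | VC [18, 27]
  [10] addr=0x120 blk=18 s=2: VC-HIT | VC [30, 27]
  [11] addr=0x172 blk=23 s=3: L1-HIT | VC [30, 27]
  [12] addr=0x1b6 blk=27 s=3: VC-HIT | VC [30, 23]
  [13] addr=0x12b blk=18 s=2: L1-HIT | VC [30, 23]
  [14] addr=0x12a blk=18 s=2: L1-HIT | VC [30, 23]

VC = [30, 23]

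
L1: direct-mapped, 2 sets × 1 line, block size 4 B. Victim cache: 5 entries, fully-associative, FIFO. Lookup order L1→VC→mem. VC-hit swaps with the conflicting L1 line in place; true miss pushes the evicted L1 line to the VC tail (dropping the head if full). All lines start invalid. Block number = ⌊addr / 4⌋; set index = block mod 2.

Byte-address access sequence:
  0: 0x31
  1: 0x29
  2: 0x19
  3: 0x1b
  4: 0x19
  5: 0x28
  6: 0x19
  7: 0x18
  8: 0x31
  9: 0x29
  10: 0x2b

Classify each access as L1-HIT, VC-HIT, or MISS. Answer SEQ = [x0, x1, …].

SEQ = [MISS, MISS, MISS, L1-HIT, L1-HIT, VC-HIT, VC-HIT, L1-HIT, VC-HIT, VC-HIT, L1-HIT]

0: 0x31 (blk 12, set 0) → MISS  vc=[]
1: 0x29 (blk 10, set 0) → MISS  vc=[12]
2: 0x19 (blk 6, set 0) → MISS  vc=[12, 10]
3: 0x1b (blk 6, set 0) → L1-HIT  vc=[12, 10]
4: 0x19 (blk 6, set 0) → L1-HIT  vc=[12, 10]
5: 0x28 (blk 10, set 0) → VC-HIT  vc=[12, 6]
6: 0x19 (blk 6, set 0) → VC-HIT  vc=[12, 10]
7: 0x18 (blk 6, set 0) → L1-HIT  vc=[12, 10]
8: 0x31 (blk 12, set 0) → VC-HIT  vc=[6, 10]
9: 0x29 (blk 10, set 0) → VC-HIT  vc=[6, 12]
10: 0x2b (blk 10, set 0) → L1-HIT  vc=[6, 12]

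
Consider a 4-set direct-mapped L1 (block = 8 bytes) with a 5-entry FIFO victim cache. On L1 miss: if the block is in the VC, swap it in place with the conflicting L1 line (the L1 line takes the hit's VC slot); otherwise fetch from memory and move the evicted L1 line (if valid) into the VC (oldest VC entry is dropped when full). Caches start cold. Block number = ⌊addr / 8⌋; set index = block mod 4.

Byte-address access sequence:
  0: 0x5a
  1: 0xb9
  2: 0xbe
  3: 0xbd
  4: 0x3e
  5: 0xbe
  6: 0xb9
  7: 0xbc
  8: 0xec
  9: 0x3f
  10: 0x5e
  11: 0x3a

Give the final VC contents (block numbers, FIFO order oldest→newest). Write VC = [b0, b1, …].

#0 0x5a→b11/s3 MISS; vc=[]
#1 0xb9→b23/s3 MISS; vc=[11]
#2 0xbe→b23/s3 L1-HIT; vc=[11]
#3 0xbd→b23/s3 L1-HIT; vc=[11]
#4 0x3e→b7/s3 MISS; vc=[11,23]
#5 0xbe→b23/s3 VC-HIT; vc=[11,7]
#6 0xb9→b23/s3 L1-HIT; vc=[11,7]
#7 0xbc→b23/s3 L1-HIT; vc=[11,7]
#8 0xec→b29/s1 MISS; vc=[11,7]
#9 0x3f→b7/s3 VC-HIT; vc=[11,23]
#10 0x5e→b11/s3 VC-HIT; vc=[7,23]
#11 0x3a→b7/s3 VC-HIT; vc=[11,23]

VC = [11, 23]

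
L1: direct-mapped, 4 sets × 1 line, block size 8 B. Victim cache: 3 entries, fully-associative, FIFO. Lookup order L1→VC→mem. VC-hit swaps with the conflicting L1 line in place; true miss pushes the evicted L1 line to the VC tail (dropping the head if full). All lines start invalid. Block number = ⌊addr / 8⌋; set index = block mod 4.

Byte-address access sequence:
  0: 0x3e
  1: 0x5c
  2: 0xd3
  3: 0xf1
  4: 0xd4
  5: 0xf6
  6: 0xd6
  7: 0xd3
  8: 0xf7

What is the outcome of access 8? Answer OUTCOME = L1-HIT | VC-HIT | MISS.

  [0] addr=0x3e blk=7 s=3: MISS | VC []
  [1] addr=0x5c blk=11 s=3: MISS | VC [7]
  [2] addr=0xd3 blk=26 s=2: MISS | VC [7]
  [3] addr=0xf1 blk=30 s=2: MISS | VC [7, 26]
  [4] addr=0xd4 blk=26 s=2: VC-HIT | VC [7, 30]
  [5] addr=0xf6 blk=30 s=2: VC-HIT | VC [7, 26]
  [6] addr=0xd6 blk=26 s=2: VC-HIT | VC [7, 30]
  [7] addr=0xd3 blk=26 s=2: L1-HIT | VC [7, 30]
  [8] addr=0xf7 blk=30 s=2: VC-HIT | VC [7, 26]

OUTCOME = VC-HIT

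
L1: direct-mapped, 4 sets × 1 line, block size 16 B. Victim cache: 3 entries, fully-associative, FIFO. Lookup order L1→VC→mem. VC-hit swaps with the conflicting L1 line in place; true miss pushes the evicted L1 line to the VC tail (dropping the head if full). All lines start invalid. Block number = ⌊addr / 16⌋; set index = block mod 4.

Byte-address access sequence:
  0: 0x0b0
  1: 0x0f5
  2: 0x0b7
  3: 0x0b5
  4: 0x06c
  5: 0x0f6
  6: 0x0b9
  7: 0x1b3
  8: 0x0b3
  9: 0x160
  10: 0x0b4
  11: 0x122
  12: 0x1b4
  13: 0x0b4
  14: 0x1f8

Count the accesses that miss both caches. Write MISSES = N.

MISSES = 7

#0 0xb0→b11/s3 MISS; vc=[]
#1 0xf5→b15/s3 MISS; vc=[11]
#2 0xb7→b11/s3 VC-HIT; vc=[15]
#3 0xb5→b11/s3 L1-HIT; vc=[15]
#4 0x6c→b6/s2 MISS; vc=[15]
#5 0xf6→b15/s3 VC-HIT; vc=[11]
#6 0xb9→b11/s3 VC-HIT; vc=[15]
#7 0x1b3→b27/s3 MISS; vc=[15,11]
#8 0xb3→b11/s3 VC-HIT; vc=[15,27]
#9 0x160→b22/s2 MISS; vc=[15,27,6]
#10 0xb4→b11/s3 L1-HIT; vc=[15,27,6]
#11 0x122→b18/s2 MISS; vc=[27,6,22]
#12 0x1b4→b27/s3 VC-HIT; vc=[11,6,22]
#13 0xb4→b11/s3 VC-HIT; vc=[27,6,22]
#14 0x1f8→b31/s3 MISS; vc=[6,22,11]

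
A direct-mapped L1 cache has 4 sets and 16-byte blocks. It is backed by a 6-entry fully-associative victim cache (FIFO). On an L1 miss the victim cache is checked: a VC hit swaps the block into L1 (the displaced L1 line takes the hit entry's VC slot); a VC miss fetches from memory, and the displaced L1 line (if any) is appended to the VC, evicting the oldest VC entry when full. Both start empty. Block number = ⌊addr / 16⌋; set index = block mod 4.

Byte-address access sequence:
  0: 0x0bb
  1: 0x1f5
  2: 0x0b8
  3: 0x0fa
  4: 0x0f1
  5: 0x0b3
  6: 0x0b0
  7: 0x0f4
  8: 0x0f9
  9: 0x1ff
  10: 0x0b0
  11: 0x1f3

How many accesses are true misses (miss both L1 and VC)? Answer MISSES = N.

MISSES = 3

#0 0xbb→b11/s3 MISS; vc=[]
#1 0x1f5→b31/s3 MISS; vc=[11]
#2 0xb8→b11/s3 VC-HIT; vc=[31]
#3 0xfa→b15/s3 MISS; vc=[31,11]
#4 0xf1→b15/s3 L1-HIT; vc=[31,11]
#5 0xb3→b11/s3 VC-HIT; vc=[31,15]
#6 0xb0→b11/s3 L1-HIT; vc=[31,15]
#7 0xf4→b15/s3 VC-HIT; vc=[31,11]
#8 0xf9→b15/s3 L1-HIT; vc=[31,11]
#9 0x1ff→b31/s3 VC-HIT; vc=[15,11]
#10 0xb0→b11/s3 VC-HIT; vc=[15,31]
#11 0x1f3→b31/s3 VC-HIT; vc=[15,11]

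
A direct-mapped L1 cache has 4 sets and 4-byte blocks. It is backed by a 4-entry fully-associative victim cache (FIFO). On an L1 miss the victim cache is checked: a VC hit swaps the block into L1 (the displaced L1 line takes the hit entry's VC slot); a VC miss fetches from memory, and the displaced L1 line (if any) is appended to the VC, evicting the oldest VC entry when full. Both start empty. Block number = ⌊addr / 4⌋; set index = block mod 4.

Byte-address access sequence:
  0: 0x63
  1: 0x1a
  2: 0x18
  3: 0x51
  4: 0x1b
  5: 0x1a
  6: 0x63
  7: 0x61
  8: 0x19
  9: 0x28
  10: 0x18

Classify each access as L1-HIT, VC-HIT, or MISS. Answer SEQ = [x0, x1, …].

  [0] addr=0x63 blk=24 s=0: MISS | VC []
  [1] addr=0x1a blk=6 s=2: MISS | VC []
  [2] addr=0x18 blk=6 s=2: L1-HIT | VC []
  [3] addr=0x51 blk=20 s=0: MISS | VC [24]
  [4] addr=0x1b blk=6 s=2: L1-HIT | VC [24]
  [5] addr=0x1a blk=6 s=2: L1-HIT | VC [24]
  [6] addr=0x63 blk=24 s=0: VC-HIT | VC [20]
  [7] addr=0x61 blk=24 s=0: L1-HIT | VC [20]
  [8] addr=0x19 blk=6 s=2: L1-HIT | VC [20]
  [9] addr=0x28 blk=10 s=2: MISS | VC [20, 6]
  [10] addr=0x18 blk=6 s=2: VC-HIT | VC [20, 10]

SEQ = [MISS, MISS, L1-HIT, MISS, L1-HIT, L1-HIT, VC-HIT, L1-HIT, L1-HIT, MISS, VC-HIT]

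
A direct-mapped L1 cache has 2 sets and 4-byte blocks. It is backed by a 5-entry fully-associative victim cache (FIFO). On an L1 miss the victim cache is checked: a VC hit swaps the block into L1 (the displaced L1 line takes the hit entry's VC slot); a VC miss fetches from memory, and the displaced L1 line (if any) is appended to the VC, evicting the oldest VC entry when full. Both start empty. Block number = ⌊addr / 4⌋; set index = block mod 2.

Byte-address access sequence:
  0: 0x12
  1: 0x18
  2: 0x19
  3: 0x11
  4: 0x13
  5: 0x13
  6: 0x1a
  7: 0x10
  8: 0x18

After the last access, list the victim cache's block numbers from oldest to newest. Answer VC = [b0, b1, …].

0: 0x12 (blk 4, set 0) → MISS  vc=[]
1: 0x18 (blk 6, set 0) → MISS  vc=[4]
2: 0x19 (blk 6, set 0) → L1-HIT  vc=[4]
3: 0x11 (blk 4, set 0) → VC-HIT  vc=[6]
4: 0x13 (blk 4, set 0) → L1-HIT  vc=[6]
5: 0x13 (blk 4, set 0) → L1-HIT  vc=[6]
6: 0x1a (blk 6, set 0) → VC-HIT  vc=[4]
7: 0x10 (blk 4, set 0) → VC-HIT  vc=[6]
8: 0x18 (blk 6, set 0) → VC-HIT  vc=[4]

VC = [4]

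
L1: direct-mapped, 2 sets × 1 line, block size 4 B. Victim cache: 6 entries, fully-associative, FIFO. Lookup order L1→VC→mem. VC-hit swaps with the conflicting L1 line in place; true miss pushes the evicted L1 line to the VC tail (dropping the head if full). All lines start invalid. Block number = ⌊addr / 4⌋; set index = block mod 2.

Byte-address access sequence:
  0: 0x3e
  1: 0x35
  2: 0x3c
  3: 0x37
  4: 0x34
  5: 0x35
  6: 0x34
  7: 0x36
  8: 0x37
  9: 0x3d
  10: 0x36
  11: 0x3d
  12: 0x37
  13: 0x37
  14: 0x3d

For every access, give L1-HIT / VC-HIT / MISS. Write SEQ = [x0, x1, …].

  [0] addr=0x3e blk=15 s=1: MISS | VC []
  [1] addr=0x35 blk=13 s=1: MISS | VC [15]
  [2] addr=0x3c blk=15 s=1: VC-HIT | VC [13]
  [3] addr=0x37 blk=13 s=1: VC-HIT | VC [15]
  [4] addr=0x34 blk=13 s=1: L1-HIT | VC [15]
  [5] addr=0x35 blk=13 s=1: L1-HIT | VC [15]
  [6] addr=0x34 blk=13 s=1: L1-HIT | VC [15]
  [7] addr=0x36 blk=13 s=1: L1-HIT | VC [15]
  [8] addr=0x37 blk=13 s=1: L1-HIT | VC [15]
  [9] addr=0x3d blk=15 s=1: VC-HIT | VC [13]
  [10] addr=0x36 blk=13 s=1: VC-HIT | VC [15]
  [11] addr=0x3d blk=15 s=1: VC-HIT | VC [13]
  [12] addr=0x37 blk=13 s=1: VC-HIT | VC [15]
  [13] addr=0x37 blk=13 s=1: L1-HIT | VC [15]
  [14] addr=0x3d blk=15 s=1: VC-HIT | VC [13]

SEQ = [MISS, MISS, VC-HIT, VC-HIT, L1-HIT, L1-HIT, L1-HIT, L1-HIT, L1-HIT, VC-HIT, VC-HIT, VC-HIT, VC-HIT, L1-HIT, VC-HIT]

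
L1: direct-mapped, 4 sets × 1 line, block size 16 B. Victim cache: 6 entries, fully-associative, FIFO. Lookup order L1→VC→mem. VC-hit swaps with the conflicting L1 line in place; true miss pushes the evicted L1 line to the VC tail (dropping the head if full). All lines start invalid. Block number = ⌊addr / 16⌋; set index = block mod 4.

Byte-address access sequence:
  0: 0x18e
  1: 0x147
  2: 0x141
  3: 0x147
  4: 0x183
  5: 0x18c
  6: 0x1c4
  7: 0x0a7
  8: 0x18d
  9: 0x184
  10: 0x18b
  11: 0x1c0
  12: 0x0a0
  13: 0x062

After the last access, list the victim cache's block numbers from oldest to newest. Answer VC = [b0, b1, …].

  [0] addr=0x18e blk=24 s=0: MISS | VC []
  [1] addr=0x147 blk=20 s=0: MISS | VC [24]
  [2] addr=0x141 blk=20 s=0: L1-HIT | VC [24]
  [3] addr=0x147 blk=20 s=0: L1-HIT | VC [24]
  [4] addr=0x183 blk=24 s=0: VC-HIT | VC [20]
  [5] addr=0x18c blk=24 s=0: L1-HIT | VC [20]
  [6] addr=0x1c4 blk=28 s=0: MISS | VC [20, 24]
  [7] addr=0xa7 blk=10 s=2: MISS | VC [20, 24]
  [8] addr=0x18d blk=24 s=0: VC-HIT | VC [20, 28]
  [9] addr=0x184 blk=24 s=0: L1-HIT | VC [20, 28]
  [10] addr=0x18b blk=24 s=0: L1-HIT | VC [20, 28]
  [11] addr=0x1c0 blk=28 s=0: VC-HIT | VC [20, 24]
  [12] addr=0xa0 blk=10 s=2: L1-HIT | VC [20, 24]
  [13] addr=0x62 blk=6 s=2: MISS | VC [20, 24, 10]

VC = [20, 24, 10]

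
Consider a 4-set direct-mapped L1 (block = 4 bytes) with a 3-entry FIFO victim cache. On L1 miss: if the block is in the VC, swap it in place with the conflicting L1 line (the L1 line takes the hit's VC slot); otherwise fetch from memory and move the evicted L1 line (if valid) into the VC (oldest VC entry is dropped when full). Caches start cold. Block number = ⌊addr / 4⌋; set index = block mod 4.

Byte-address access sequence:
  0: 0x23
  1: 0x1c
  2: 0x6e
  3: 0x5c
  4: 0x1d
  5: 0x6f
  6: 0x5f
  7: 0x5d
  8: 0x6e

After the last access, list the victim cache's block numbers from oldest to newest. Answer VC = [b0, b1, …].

VC = [23, 7]

  [0] addr=0x23 blk=8 s=0: MISS | VC []
  [1] addr=0x1c blk=7 s=3: MISS | VC []
  [2] addr=0x6e blk=27 s=3: MISS | VC [7]
  [3] addr=0x5c blk=23 s=3: MISS | VC [7, 27]
  [4] addr=0x1d blk=7 s=3: VC-HIT | VC [23, 27]
  [5] addr=0x6f blk=27 s=3: VC-HIT | VC [23, 7]
  [6] addr=0x5f blk=23 s=3: VC-HIT | VC [27, 7]
  [7] addr=0x5d blk=23 s=3: L1-HIT | VC [27, 7]
  [8] addr=0x6e blk=27 s=3: VC-HIT | VC [23, 7]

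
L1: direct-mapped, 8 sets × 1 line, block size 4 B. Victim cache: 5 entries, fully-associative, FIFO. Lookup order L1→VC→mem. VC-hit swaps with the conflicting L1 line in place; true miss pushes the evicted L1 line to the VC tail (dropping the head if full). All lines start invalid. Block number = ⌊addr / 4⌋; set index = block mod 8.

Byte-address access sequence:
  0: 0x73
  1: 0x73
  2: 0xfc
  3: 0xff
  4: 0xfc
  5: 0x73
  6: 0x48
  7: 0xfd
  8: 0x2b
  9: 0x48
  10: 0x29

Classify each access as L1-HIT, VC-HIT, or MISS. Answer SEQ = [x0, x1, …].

0: 0x73 (blk 28, set 4) → MISS  vc=[]
1: 0x73 (blk 28, set 4) → L1-HIT  vc=[]
2: 0xfc (blk 63, set 7) → MISS  vc=[]
3: 0xff (blk 63, set 7) → L1-HIT  vc=[]
4: 0xfc (blk 63, set 7) → L1-HIT  vc=[]
5: 0x73 (blk 28, set 4) → L1-HIT  vc=[]
6: 0x48 (blk 18, set 2) → MISS  vc=[]
7: 0xfd (blk 63, set 7) → L1-HIT  vc=[]
8: 0x2b (blk 10, set 2) → MISS  vc=[18]
9: 0x48 (blk 18, set 2) → VC-HIT  vc=[10]
10: 0x29 (blk 10, set 2) → VC-HIT  vc=[18]

SEQ = [MISS, L1-HIT, MISS, L1-HIT, L1-HIT, L1-HIT, MISS, L1-HIT, MISS, VC-HIT, VC-HIT]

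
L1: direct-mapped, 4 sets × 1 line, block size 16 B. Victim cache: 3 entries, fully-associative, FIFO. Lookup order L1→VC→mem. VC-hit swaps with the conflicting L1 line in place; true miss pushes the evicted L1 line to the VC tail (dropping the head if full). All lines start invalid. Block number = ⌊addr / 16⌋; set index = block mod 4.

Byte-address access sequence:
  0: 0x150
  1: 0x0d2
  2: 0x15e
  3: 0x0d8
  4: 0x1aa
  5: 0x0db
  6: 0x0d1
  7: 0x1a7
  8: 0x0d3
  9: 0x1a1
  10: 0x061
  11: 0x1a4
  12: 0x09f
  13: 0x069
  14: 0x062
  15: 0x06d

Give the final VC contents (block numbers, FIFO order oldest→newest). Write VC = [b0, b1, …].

  [0] addr=0x150 blk=21 s=1: MISS | VC []
  [1] addr=0xd2 blk=13 s=1: MISS | VC [21]
  [2] addr=0x15e blk=21 s=1: VC-HIT | VC [13]
  [3] addr=0xd8 blk=13 s=1: VC-HIT | VC [21]
  [4] addr=0x1aa blk=26 s=2: MISS | VC [21]
  [5] addr=0xdb blk=13 s=1: L1-HIT | VC [21]
  [6] addr=0xd1 blk=13 s=1: L1-HIT | VC [21]
  [7] addr=0x1a7 blk=26 s=2: L1-HIT | VC [21]
  [8] addr=0xd3 blk=13 s=1: L1-HIT | VC [21]
  [9] addr=0x1a1 blk=26 s=2: L1-HIT | VC [21]
  [10] addr=0x61 blk=6 s=2: MISS | VC [21, 26]
  [11] addr=0x1a4 blk=26 s=2: VC-HIT | VC [21, 6]
  [12] addr=0x9f blk=9 s=1: MISS | VC [21, 6, 13]
  [13] addr=0x69 blk=6 s=2: VC-HIT | VC [21, 26, 13]
  [14] addr=0x62 blk=6 s=2: L1-HIT | VC [21, 26, 13]
  [15] addr=0x6d blk=6 s=2: L1-HIT | VC [21, 26, 13]

VC = [21, 26, 13]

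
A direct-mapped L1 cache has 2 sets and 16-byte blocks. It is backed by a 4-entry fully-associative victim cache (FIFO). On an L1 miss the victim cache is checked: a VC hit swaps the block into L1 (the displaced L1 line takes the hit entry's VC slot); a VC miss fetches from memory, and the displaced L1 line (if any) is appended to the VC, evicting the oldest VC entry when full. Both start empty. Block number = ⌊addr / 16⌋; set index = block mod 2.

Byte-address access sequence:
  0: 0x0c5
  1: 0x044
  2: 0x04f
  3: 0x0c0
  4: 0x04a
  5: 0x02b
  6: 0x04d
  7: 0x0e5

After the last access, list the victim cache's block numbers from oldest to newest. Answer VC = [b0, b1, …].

VC = [12, 2, 4]

  [0] addr=0xc5 blk=12 s=0: MISS | VC []
  [1] addr=0x44 blk=4 s=0: MISS | VC [12]
  [2] addr=0x4f blk=4 s=0: L1-HIT | VC [12]
  [3] addr=0xc0 blk=12 s=0: VC-HIT | VC [4]
  [4] addr=0x4a blk=4 s=0: VC-HIT | VC [12]
  [5] addr=0x2b blk=2 s=0: MISS | VC [12, 4]
  [6] addr=0x4d blk=4 s=0: VC-HIT | VC [12, 2]
  [7] addr=0xe5 blk=14 s=0: MISS | VC [12, 2, 4]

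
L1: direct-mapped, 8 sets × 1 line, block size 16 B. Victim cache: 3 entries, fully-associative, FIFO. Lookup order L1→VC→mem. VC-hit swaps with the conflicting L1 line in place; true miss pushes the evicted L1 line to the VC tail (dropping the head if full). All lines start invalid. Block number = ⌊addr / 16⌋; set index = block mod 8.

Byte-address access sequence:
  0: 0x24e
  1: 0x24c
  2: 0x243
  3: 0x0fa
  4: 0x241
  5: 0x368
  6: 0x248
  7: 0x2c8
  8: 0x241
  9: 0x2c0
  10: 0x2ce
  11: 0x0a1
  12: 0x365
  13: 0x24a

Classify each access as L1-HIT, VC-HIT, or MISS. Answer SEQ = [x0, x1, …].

0: 0x24e (blk 36, set 4) → MISS  vc=[]
1: 0x24c (blk 36, set 4) → L1-HIT  vc=[]
2: 0x243 (blk 36, set 4) → L1-HIT  vc=[]
3: 0xfa (blk 15, set 7) → MISS  vc=[]
4: 0x241 (blk 36, set 4) → L1-HIT  vc=[]
5: 0x368 (blk 54, set 6) → MISS  vc=[]
6: 0x248 (blk 36, set 4) → L1-HIT  vc=[]
7: 0x2c8 (blk 44, set 4) → MISS  vc=[36]
8: 0x241 (blk 36, set 4) → VC-HIT  vc=[44]
9: 0x2c0 (blk 44, set 4) → VC-HIT  vc=[36]
10: 0x2ce (blk 44, set 4) → L1-HIT  vc=[36]
11: 0xa1 (blk 10, set 2) → MISS  vc=[36]
12: 0x365 (blk 54, set 6) → L1-HIT  vc=[36]
13: 0x24a (blk 36, set 4) → VC-HIT  vc=[44]

SEQ = [MISS, L1-HIT, L1-HIT, MISS, L1-HIT, MISS, L1-HIT, MISS, VC-HIT, VC-HIT, L1-HIT, MISS, L1-HIT, VC-HIT]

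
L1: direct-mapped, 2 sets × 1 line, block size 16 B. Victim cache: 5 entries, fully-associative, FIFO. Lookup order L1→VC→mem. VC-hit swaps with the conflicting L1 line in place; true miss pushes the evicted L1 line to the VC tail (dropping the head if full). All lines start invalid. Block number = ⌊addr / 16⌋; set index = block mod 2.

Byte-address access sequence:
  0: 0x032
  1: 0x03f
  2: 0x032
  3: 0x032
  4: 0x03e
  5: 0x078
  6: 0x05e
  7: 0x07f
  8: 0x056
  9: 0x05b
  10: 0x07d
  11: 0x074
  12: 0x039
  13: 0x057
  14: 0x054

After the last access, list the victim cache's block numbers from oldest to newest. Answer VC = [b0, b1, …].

VC = [7, 3]

#0 0x32→b3/s1 MISS; vc=[]
#1 0x3f→b3/s1 L1-HIT; vc=[]
#2 0x32→b3/s1 L1-HIT; vc=[]
#3 0x32→b3/s1 L1-HIT; vc=[]
#4 0x3e→b3/s1 L1-HIT; vc=[]
#5 0x78→b7/s1 MISS; vc=[3]
#6 0x5e→b5/s1 MISS; vc=[3,7]
#7 0x7f→b7/s1 VC-HIT; vc=[3,5]
#8 0x56→b5/s1 VC-HIT; vc=[3,7]
#9 0x5b→b5/s1 L1-HIT; vc=[3,7]
#10 0x7d→b7/s1 VC-HIT; vc=[3,5]
#11 0x74→b7/s1 L1-HIT; vc=[3,5]
#12 0x39→b3/s1 VC-HIT; vc=[7,5]
#13 0x57→b5/s1 VC-HIT; vc=[7,3]
#14 0x54→b5/s1 L1-HIT; vc=[7,3]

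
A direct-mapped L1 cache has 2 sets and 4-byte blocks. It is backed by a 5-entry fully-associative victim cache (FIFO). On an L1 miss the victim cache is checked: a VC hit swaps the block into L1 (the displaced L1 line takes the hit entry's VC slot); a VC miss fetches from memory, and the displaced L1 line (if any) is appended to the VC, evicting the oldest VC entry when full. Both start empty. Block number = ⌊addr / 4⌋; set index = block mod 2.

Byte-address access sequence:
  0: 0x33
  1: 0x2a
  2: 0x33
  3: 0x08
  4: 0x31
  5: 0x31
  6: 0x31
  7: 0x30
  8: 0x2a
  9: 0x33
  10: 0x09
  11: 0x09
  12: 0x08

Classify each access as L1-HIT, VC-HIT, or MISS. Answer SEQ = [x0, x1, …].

SEQ = [MISS, MISS, VC-HIT, MISS, VC-HIT, L1-HIT, L1-HIT, L1-HIT, VC-HIT, VC-HIT, VC-HIT, L1-HIT, L1-HIT]

0: 0x33 (blk 12, set 0) → MISS  vc=[]
1: 0x2a (blk 10, set 0) → MISS  vc=[12]
2: 0x33 (blk 12, set 0) → VC-HIT  vc=[10]
3: 0x8 (blk 2, set 0) → MISS  vc=[10, 12]
4: 0x31 (blk 12, set 0) → VC-HIT  vc=[10, 2]
5: 0x31 (blk 12, set 0) → L1-HIT  vc=[10, 2]
6: 0x31 (blk 12, set 0) → L1-HIT  vc=[10, 2]
7: 0x30 (blk 12, set 0) → L1-HIT  vc=[10, 2]
8: 0x2a (blk 10, set 0) → VC-HIT  vc=[12, 2]
9: 0x33 (blk 12, set 0) → VC-HIT  vc=[10, 2]
10: 0x9 (blk 2, set 0) → VC-HIT  vc=[10, 12]
11: 0x9 (blk 2, set 0) → L1-HIT  vc=[10, 12]
12: 0x8 (blk 2, set 0) → L1-HIT  vc=[10, 12]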